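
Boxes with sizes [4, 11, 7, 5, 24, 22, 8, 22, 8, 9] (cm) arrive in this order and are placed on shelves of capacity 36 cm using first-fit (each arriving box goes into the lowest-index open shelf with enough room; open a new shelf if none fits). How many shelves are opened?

4

  4 → shelf 1 (new)  [load 4/36]
  11 → shelf 1  [load 15/36]
  7 → shelf 1  [load 22/36]
  5 → shelf 1  [load 27/36]
  24 → shelf 2 (new)  [load 24/36]
  22 → shelf 3 (new)  [load 22/36]
  8 → shelf 1  [load 35/36]
  22 → shelf 4 (new)  [load 22/36]
  8 → shelf 2  [load 32/36]
  9 → shelf 3  [load 31/36]
4 shelves opened.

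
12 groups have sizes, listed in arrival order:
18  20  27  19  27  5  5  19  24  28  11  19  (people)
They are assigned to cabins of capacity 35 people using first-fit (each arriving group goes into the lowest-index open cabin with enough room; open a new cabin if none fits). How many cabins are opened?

9

  18 → cabin 1 (new)  [load 18/35]
  20 → cabin 2 (new)  [load 20/35]
  27 → cabin 3 (new)  [load 27/35]
  19 → cabin 4 (new)  [load 19/35]
  27 → cabin 5 (new)  [load 27/35]
  5 → cabin 1  [load 23/35]
  5 → cabin 1  [load 28/35]
  19 → cabin 6 (new)  [load 19/35]
  24 → cabin 7 (new)  [load 24/35]
  28 → cabin 8 (new)  [load 28/35]
  11 → cabin 2  [load 31/35]
  19 → cabin 9 (new)  [load 19/35]
9 cabins opened.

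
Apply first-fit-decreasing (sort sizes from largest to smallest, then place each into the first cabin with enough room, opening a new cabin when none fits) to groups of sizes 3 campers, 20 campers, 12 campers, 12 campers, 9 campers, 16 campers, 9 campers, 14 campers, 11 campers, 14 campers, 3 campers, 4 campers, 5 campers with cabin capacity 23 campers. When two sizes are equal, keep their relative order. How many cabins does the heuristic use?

6

Sorted descending: 20, 16, 14, 14, 12, 12, 11, 9, 9, 5, 4, 3, 3.
  20 → cabin 1 (new)  [load 20/23]
  16 → cabin 2 (new)  [load 16/23]
  14 → cabin 3 (new)  [load 14/23]
  14 → cabin 4 (new)  [load 14/23]
  12 → cabin 5 (new)  [load 12/23]
  12 → cabin 6 (new)  [load 12/23]
  11 → cabin 5  [load 23/23]
  9 → cabin 3  [load 23/23]
  9 → cabin 4  [load 23/23]
  5 → cabin 2  [load 21/23]
  4 → cabin 6  [load 16/23]
  3 → cabin 1  [load 23/23]
  3 → cabin 6  [load 19/23]
6 cabins opened.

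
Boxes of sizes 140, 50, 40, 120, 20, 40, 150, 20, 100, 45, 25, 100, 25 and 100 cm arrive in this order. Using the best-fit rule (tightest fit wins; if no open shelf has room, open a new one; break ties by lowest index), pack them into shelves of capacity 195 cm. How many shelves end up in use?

  140 → shelf 1 (new)  [load 140/195]
  50 → shelf 1  [load 190/195]
  40 → shelf 2 (new)  [load 40/195]
  120 → shelf 2  [load 160/195]
  20 → shelf 2  [load 180/195]
  40 → shelf 3 (new)  [load 40/195]
  150 → shelf 3  [load 190/195]
  20 → shelf 4 (new)  [load 20/195]
  100 → shelf 4  [load 120/195]
  45 → shelf 4  [load 165/195]
  25 → shelf 4  [load 190/195]
  100 → shelf 5 (new)  [load 100/195]
  25 → shelf 5  [load 125/195]
  100 → shelf 6 (new)  [load 100/195]
6 shelves opened.

6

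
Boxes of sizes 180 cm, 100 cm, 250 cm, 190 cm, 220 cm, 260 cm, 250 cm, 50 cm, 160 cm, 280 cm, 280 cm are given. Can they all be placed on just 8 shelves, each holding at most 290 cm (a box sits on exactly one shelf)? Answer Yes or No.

No

Total = 2220 cm; ⌈2220/290⌉ = 8.
9 boxes each exceed half the capacity and cannot share a shelf, forcing at least 9 shelves.
At least 9 shelves are required, but only 8 are allowed.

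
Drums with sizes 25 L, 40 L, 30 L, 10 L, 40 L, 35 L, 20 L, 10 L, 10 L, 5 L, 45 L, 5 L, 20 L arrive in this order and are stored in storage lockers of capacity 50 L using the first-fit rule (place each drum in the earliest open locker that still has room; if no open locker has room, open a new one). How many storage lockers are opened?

  25 → locker 1 (new)  [load 25/50]
  40 → locker 2 (new)  [load 40/50]
  30 → locker 3 (new)  [load 30/50]
  10 → locker 1  [load 35/50]
  40 → locker 4 (new)  [load 40/50]
  35 → locker 5 (new)  [load 35/50]
  20 → locker 3  [load 50/50]
  10 → locker 1  [load 45/50]
  10 → locker 2  [load 50/50]
  5 → locker 1  [load 50/50]
  45 → locker 6 (new)  [load 45/50]
  5 → locker 4  [load 45/50]
  20 → locker 7 (new)  [load 20/50]
7 storage lockers opened.

7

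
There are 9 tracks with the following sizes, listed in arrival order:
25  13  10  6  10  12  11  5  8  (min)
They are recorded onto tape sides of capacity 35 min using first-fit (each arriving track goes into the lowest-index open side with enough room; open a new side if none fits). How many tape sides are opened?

  25 → side 1 (new)  [load 25/35]
  13 → side 2 (new)  [load 13/35]
  10 → side 1  [load 35/35]
  6 → side 2  [load 19/35]
  10 → side 2  [load 29/35]
  12 → side 3 (new)  [load 12/35]
  11 → side 3  [load 23/35]
  5 → side 2  [load 34/35]
  8 → side 3  [load 31/35]
3 tape sides opened.

3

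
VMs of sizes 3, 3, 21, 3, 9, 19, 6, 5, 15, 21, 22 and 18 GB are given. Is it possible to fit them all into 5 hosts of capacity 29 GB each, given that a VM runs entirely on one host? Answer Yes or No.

No

Total = 145 GB; ⌈145/29⌉ = 5.
6 VMs each exceed half the capacity and cannot share a host, forcing at least 6 hosts.
At least 6 hosts are required, but only 5 are allowed.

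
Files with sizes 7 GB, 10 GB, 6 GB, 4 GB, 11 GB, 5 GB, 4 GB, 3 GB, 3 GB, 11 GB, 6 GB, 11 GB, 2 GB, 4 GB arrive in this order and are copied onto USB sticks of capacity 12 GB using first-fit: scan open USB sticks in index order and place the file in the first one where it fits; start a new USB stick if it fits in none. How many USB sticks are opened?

8

  7 → USB stick 1 (new)  [load 7/12]
  10 → USB stick 2 (new)  [load 10/12]
  6 → USB stick 3 (new)  [load 6/12]
  4 → USB stick 1  [load 11/12]
  11 → USB stick 4 (new)  [load 11/12]
  5 → USB stick 3  [load 11/12]
  4 → USB stick 5 (new)  [load 4/12]
  3 → USB stick 5  [load 7/12]
  3 → USB stick 5  [load 10/12]
  11 → USB stick 6 (new)  [load 11/12]
  6 → USB stick 7 (new)  [load 6/12]
  11 → USB stick 8 (new)  [load 11/12]
  2 → USB stick 2  [load 12/12]
  4 → USB stick 7  [load 10/12]
8 USB sticks opened.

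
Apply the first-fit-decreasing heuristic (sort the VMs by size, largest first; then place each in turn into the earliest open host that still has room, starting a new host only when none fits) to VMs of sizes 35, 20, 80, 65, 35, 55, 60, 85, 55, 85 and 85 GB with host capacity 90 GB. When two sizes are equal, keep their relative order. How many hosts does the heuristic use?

8

Sorted descending: 85, 85, 85, 80, 65, 60, 55, 55, 35, 35, 20.
  85 → host 1 (new)  [load 85/90]
  85 → host 2 (new)  [load 85/90]
  85 → host 3 (new)  [load 85/90]
  80 → host 4 (new)  [load 80/90]
  65 → host 5 (new)  [load 65/90]
  60 → host 6 (new)  [load 60/90]
  55 → host 7 (new)  [load 55/90]
  55 → host 8 (new)  [load 55/90]
  35 → host 7  [load 90/90]
  35 → host 8  [load 90/90]
  20 → host 5  [load 85/90]
8 hosts opened.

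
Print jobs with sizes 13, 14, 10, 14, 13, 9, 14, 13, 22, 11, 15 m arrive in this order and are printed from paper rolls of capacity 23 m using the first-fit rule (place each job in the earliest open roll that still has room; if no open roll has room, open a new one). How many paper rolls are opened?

  13 → roll 1 (new)  [load 13/23]
  14 → roll 2 (new)  [load 14/23]
  10 → roll 1  [load 23/23]
  14 → roll 3 (new)  [load 14/23]
  13 → roll 4 (new)  [load 13/23]
  9 → roll 2  [load 23/23]
  14 → roll 5 (new)  [load 14/23]
  13 → roll 6 (new)  [load 13/23]
  22 → roll 7 (new)  [load 22/23]
  11 → roll 8 (new)  [load 11/23]
  15 → roll 9 (new)  [load 15/23]
9 paper rolls opened.

9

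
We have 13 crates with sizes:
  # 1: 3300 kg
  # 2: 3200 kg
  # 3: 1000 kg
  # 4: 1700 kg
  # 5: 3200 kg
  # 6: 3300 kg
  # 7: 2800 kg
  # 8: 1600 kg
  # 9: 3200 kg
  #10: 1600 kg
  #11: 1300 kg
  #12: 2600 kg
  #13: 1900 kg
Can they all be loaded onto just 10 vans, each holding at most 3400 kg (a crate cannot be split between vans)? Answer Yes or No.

A valid assignment using 10 vans:
  van 1: 3300 = 3300
  van 2: 3300 = 3300
  van 3: 3200 = 3200
  van 4: 3200 = 3200
  van 5: 3200 = 3200
  van 6: 2800 = 2800
  van 7: 2600 = 2600
  van 8: 1900 + 1300 = 3200
  van 9: 1700 + 1600 = 3300
  van 10: 1600 + 1000 = 2600
Every load is within 3400 kg, so 10 vans suffice.

Yes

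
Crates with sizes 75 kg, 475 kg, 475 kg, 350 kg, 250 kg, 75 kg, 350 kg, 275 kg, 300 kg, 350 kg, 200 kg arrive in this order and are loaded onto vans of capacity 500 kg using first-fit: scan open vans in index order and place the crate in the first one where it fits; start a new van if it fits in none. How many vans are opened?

8

  75 → van 1 (new)  [load 75/500]
  475 → van 2 (new)  [load 475/500]
  475 → van 3 (new)  [load 475/500]
  350 → van 1  [load 425/500]
  250 → van 4 (new)  [load 250/500]
  75 → van 1  [load 500/500]
  350 → van 5 (new)  [load 350/500]
  275 → van 6 (new)  [load 275/500]
  300 → van 7 (new)  [load 300/500]
  350 → van 8 (new)  [load 350/500]
  200 → van 4  [load 450/500]
8 vans opened.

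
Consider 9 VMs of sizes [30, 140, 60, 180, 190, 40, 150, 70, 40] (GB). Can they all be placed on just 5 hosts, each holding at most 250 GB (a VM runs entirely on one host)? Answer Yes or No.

A valid assignment using 4 hosts:
  host 1: 190 + 60 = 250
  host 2: 180 + 70 = 250
  host 3: 150 + 40 + 40 = 230
  host 4: 140 + 30 = 170
That uses only 4 ≤ 5, so 5 hosts are enough.

Yes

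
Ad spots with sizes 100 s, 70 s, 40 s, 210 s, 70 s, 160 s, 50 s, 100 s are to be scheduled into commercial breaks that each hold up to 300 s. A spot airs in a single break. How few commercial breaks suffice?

Total = 210 + 160 + 100 + 100 + 70 + 70 + 50 + 40 = 800 s.
Lower bound: ⌈800/300⌉ = 3 commercial breaks.
A packing using 3 commercial breaks:
  break 1: 210 + 70 = 280
  break 2: 160 + 100 + 40 = 300
  break 3: 100 + 70 + 50 = 220
This matches the lower bound, so 3 is optimal.

3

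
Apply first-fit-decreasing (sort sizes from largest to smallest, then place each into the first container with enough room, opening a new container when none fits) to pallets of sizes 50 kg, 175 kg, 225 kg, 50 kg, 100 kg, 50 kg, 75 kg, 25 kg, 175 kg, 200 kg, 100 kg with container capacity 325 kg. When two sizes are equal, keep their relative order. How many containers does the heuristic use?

Sorted descending: 225, 200, 175, 175, 100, 100, 75, 50, 50, 50, 25.
  225 → container 1 (new)  [load 225/325]
  200 → container 2 (new)  [load 200/325]
  175 → container 3 (new)  [load 175/325]
  175 → container 4 (new)  [load 175/325]
  100 → container 1  [load 325/325]
  100 → container 2  [load 300/325]
  75 → container 3  [load 250/325]
  50 → container 3  [load 300/325]
  50 → container 4  [load 225/325]
  50 → container 4  [load 275/325]
  25 → container 2  [load 325/325]
4 containers opened.

4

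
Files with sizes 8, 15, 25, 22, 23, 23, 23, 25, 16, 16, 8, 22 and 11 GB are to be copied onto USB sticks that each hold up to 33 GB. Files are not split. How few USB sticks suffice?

Total = 25 + 25 + 23 + 23 + 23 + 22 + 22 + 16 + 16 + 15 + 11 + 8 + 8 = 237 GB.
Lower bound: ⌈237/33⌉ = 8 USB sticks.
A packing using 9 USB sticks:
  USB stick 1: 25 + 8 = 33
  USB stick 2: 25 + 8 = 33
  USB stick 3: 23 = 23
  USB stick 4: 23 = 23
  USB stick 5: 23 = 23
  USB stick 6: 22 + 11 = 33
  USB stick 7: 22 = 22
  USB stick 8: 16 + 16 = 32
  USB stick 9: 15 = 15
No arrangement into 8 USB sticks stays within capacity, so 9 is optimal.

9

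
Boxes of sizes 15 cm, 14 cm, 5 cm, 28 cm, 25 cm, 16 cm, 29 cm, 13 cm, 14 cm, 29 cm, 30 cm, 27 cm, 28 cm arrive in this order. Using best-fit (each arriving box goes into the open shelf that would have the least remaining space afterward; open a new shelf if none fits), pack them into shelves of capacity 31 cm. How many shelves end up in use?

  15 → shelf 1 (new)  [load 15/31]
  14 → shelf 1  [load 29/31]
  5 → shelf 2 (new)  [load 5/31]
  28 → shelf 3 (new)  [load 28/31]
  25 → shelf 2  [load 30/31]
  16 → shelf 4 (new)  [load 16/31]
  29 → shelf 5 (new)  [load 29/31]
  13 → shelf 4  [load 29/31]
  14 → shelf 6 (new)  [load 14/31]
  29 → shelf 7 (new)  [load 29/31]
  30 → shelf 8 (new)  [load 30/31]
  27 → shelf 9 (new)  [load 27/31]
  28 → shelf 10 (new)  [load 28/31]
10 shelves opened.

10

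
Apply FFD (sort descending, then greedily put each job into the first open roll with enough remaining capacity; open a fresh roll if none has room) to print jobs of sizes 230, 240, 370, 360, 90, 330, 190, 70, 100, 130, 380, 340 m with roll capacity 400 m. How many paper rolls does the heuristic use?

Sorted descending: 380, 370, 360, 340, 330, 240, 230, 190, 130, 100, 90, 70.
  380 → roll 1 (new)  [load 380/400]
  370 → roll 2 (new)  [load 370/400]
  360 → roll 3 (new)  [load 360/400]
  340 → roll 4 (new)  [load 340/400]
  330 → roll 5 (new)  [load 330/400]
  240 → roll 6 (new)  [load 240/400]
  230 → roll 7 (new)  [load 230/400]
  190 → roll 8 (new)  [load 190/400]
  130 → roll 6  [load 370/400]
  100 → roll 7  [load 330/400]
  90 → roll 8  [load 280/400]
  70 → roll 5  [load 400/400]
8 paper rolls opened.

8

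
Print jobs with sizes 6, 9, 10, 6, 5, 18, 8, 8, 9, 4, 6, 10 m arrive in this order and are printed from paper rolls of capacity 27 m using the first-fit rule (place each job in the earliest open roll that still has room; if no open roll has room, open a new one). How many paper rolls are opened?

  6 → roll 1 (new)  [load 6/27]
  9 → roll 1  [load 15/27]
  10 → roll 1  [load 25/27]
  6 → roll 2 (new)  [load 6/27]
  5 → roll 2  [load 11/27]
  18 → roll 3 (new)  [load 18/27]
  8 → roll 2  [load 19/27]
  8 → roll 2  [load 27/27]
  9 → roll 3  [load 27/27]
  4 → roll 4 (new)  [load 4/27]
  6 → roll 4  [load 10/27]
  10 → roll 4  [load 20/27]
4 paper rolls opened.

4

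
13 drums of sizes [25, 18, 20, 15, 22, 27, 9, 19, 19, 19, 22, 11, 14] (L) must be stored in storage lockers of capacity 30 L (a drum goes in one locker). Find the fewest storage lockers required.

10

Total = 27 + 25 + 22 + 22 + 20 + 19 + 19 + 19 + 18 + 15 + 14 + 11 + 9 = 240 L.
Lower bound: ⌈240/30⌉ = 8 storage lockers.
Also, 9 drums each exceed 15 L, and no two of those can share a locker, so at least 9 storage lockers are needed.
A packing using 10 storage lockers:
  locker 1: 27 = 27
  locker 2: 25 = 25
  locker 3: 22 = 22
  locker 4: 22 = 22
  locker 5: 20 + 9 = 29
  locker 6: 19 + 11 = 30
  locker 7: 19 = 19
  locker 8: 19 = 19
  locker 9: 18 = 18
  locker 10: 15 + 14 = 29
No arrangement into 9 storage lockers stays within capacity, so 10 is optimal.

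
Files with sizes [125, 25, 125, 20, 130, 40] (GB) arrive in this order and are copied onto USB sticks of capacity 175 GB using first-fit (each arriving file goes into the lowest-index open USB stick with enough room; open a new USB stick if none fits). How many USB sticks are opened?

  125 → USB stick 1 (new)  [load 125/175]
  25 → USB stick 1  [load 150/175]
  125 → USB stick 2 (new)  [load 125/175]
  20 → USB stick 1  [load 170/175]
  130 → USB stick 3 (new)  [load 130/175]
  40 → USB stick 2  [load 165/175]
3 USB sticks opened.

3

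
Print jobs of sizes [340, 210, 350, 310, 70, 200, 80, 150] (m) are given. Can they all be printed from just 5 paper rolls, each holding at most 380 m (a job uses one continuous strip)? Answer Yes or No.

A valid assignment using 5 paper rolls:
  roll 1: 350 = 350
  roll 2: 340 = 340
  roll 3: 310 + 70 = 380
  roll 4: 210 + 150 = 360
  roll 5: 200 + 80 = 280
Every load is within 380 m, so 5 paper rolls suffice.

Yes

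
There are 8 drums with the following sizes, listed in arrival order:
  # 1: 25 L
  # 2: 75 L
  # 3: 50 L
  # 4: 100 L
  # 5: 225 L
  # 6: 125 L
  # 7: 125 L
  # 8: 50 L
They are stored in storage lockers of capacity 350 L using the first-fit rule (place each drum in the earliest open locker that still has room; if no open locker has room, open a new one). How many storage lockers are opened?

3

  25 → locker 1 (new)  [load 25/350]
  75 → locker 1  [load 100/350]
  50 → locker 1  [load 150/350]
  100 → locker 1  [load 250/350]
  225 → locker 2 (new)  [load 225/350]
  125 → locker 2  [load 350/350]
  125 → locker 3 (new)  [load 125/350]
  50 → locker 1  [load 300/350]
3 storage lockers opened.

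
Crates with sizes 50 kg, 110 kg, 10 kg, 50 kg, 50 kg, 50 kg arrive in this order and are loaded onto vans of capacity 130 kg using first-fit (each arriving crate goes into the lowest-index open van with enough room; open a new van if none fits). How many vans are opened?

  50 → van 1 (new)  [load 50/130]
  110 → van 2 (new)  [load 110/130]
  10 → van 1  [load 60/130]
  50 → van 1  [load 110/130]
  50 → van 3 (new)  [load 50/130]
  50 → van 3  [load 100/130]
3 vans opened.

3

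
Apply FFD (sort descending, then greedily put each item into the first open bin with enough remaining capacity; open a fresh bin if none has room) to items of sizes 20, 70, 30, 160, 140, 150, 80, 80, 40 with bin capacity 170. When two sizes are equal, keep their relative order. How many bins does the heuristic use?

5

Sorted descending: 160, 150, 140, 80, 80, 70, 40, 30, 20.
  160 → bin 1 (new)  [load 160/170]
  150 → bin 2 (new)  [load 150/170]
  140 → bin 3 (new)  [load 140/170]
  80 → bin 4 (new)  [load 80/170]
  80 → bin 4  [load 160/170]
  70 → bin 5 (new)  [load 70/170]
  40 → bin 5  [load 110/170]
  30 → bin 3  [load 170/170]
  20 → bin 2  [load 170/170]
5 bins opened.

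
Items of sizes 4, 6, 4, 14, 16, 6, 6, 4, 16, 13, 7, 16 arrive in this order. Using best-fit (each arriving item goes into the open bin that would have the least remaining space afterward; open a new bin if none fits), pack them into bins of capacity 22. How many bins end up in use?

6

  4 → bin 1 (new)  [load 4/22]
  6 → bin 1  [load 10/22]
  4 → bin 1  [load 14/22]
  14 → bin 2 (new)  [load 14/22]
  16 → bin 3 (new)  [load 16/22]
  6 → bin 3  [load 22/22]
  6 → bin 1  [load 20/22]
  4 → bin 2  [load 18/22]
  16 → bin 4 (new)  [load 16/22]
  13 → bin 5 (new)  [load 13/22]
  7 → bin 5  [load 20/22]
  16 → bin 6 (new)  [load 16/22]
6 bins opened.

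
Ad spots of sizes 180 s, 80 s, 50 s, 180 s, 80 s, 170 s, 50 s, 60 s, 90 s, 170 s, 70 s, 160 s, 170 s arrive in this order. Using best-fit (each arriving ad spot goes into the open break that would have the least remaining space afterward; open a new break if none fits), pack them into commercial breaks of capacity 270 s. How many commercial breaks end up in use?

7

  180 → break 1 (new)  [load 180/270]
  80 → break 1  [load 260/270]
  50 → break 2 (new)  [load 50/270]
  180 → break 2  [load 230/270]
  80 → break 3 (new)  [load 80/270]
  170 → break 3  [load 250/270]
  50 → break 4 (new)  [load 50/270]
  60 → break 4  [load 110/270]
  90 → break 4  [load 200/270]
  170 → break 5 (new)  [load 170/270]
  70 → break 4  [load 270/270]
  160 → break 6 (new)  [load 160/270]
  170 → break 7 (new)  [load 170/270]
7 commercial breaks opened.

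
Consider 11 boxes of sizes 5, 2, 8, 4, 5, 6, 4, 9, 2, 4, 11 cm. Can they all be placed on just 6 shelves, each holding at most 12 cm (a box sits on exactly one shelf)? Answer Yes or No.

A valid assignment using 6 shelves:
  shelf 1: 11 = 11
  shelf 2: 9 + 2 = 11
  shelf 3: 8 + 4 = 12
  shelf 4: 6 + 5 = 11
  shelf 5: 5 + 4 + 2 = 11
  shelf 6: 4 = 4
Every load is within 12 cm, so 6 shelves suffice.

Yes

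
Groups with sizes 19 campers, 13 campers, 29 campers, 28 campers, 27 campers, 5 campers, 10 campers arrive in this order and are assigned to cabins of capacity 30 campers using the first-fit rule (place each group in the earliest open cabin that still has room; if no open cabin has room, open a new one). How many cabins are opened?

5

  19 → cabin 1 (new)  [load 19/30]
  13 → cabin 2 (new)  [load 13/30]
  29 → cabin 3 (new)  [load 29/30]
  28 → cabin 4 (new)  [load 28/30]
  27 → cabin 5 (new)  [load 27/30]
  5 → cabin 1  [load 24/30]
  10 → cabin 2  [load 23/30]
5 cabins opened.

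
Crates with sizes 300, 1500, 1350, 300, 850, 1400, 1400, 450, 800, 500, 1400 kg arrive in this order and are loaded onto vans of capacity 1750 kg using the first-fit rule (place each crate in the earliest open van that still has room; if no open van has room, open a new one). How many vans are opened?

7

  300 → van 1 (new)  [load 300/1750]
  1500 → van 2 (new)  [load 1500/1750]
  1350 → van 1  [load 1650/1750]
  300 → van 3 (new)  [load 300/1750]
  850 → van 3  [load 1150/1750]
  1400 → van 4 (new)  [load 1400/1750]
  1400 → van 5 (new)  [load 1400/1750]
  450 → van 3  [load 1600/1750]
  800 → van 6 (new)  [load 800/1750]
  500 → van 6  [load 1300/1750]
  1400 → van 7 (new)  [load 1400/1750]
7 vans opened.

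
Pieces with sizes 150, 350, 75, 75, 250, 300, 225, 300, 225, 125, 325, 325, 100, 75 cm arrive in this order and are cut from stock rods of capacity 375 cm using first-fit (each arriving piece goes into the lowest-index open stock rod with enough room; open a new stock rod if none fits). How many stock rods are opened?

9

  150 → stock rod 1 (new)  [load 150/375]
  350 → stock rod 2 (new)  [load 350/375]
  75 → stock rod 1  [load 225/375]
  75 → stock rod 1  [load 300/375]
  250 → stock rod 3 (new)  [load 250/375]
  300 → stock rod 4 (new)  [load 300/375]
  225 → stock rod 5 (new)  [load 225/375]
  300 → stock rod 6 (new)  [load 300/375]
  225 → stock rod 7 (new)  [load 225/375]
  125 → stock rod 3  [load 375/375]
  325 → stock rod 8 (new)  [load 325/375]
  325 → stock rod 9 (new)  [load 325/375]
  100 → stock rod 5  [load 325/375]
  75 → stock rod 1  [load 375/375]
9 stock rods opened.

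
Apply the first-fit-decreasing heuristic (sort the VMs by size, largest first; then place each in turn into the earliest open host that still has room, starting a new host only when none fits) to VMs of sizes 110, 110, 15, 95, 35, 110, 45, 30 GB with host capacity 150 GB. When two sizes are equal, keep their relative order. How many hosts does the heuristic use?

Sorted descending: 110, 110, 110, 95, 45, 35, 30, 15.
  110 → host 1 (new)  [load 110/150]
  110 → host 2 (new)  [load 110/150]
  110 → host 3 (new)  [load 110/150]
  95 → host 4 (new)  [load 95/150]
  45 → host 4  [load 140/150]
  35 → host 1  [load 145/150]
  30 → host 2  [load 140/150]
  15 → host 3  [load 125/150]
4 hosts opened.

4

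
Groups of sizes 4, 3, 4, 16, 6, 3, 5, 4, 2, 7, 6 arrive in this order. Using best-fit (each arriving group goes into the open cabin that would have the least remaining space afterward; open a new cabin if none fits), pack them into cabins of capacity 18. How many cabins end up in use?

4

  4 → cabin 1 (new)  [load 4/18]
  3 → cabin 1  [load 7/18]
  4 → cabin 1  [load 11/18]
  16 → cabin 2 (new)  [load 16/18]
  6 → cabin 1  [load 17/18]
  3 → cabin 3 (new)  [load 3/18]
  5 → cabin 3  [load 8/18]
  4 → cabin 3  [load 12/18]
  2 → cabin 2  [load 18/18]
  7 → cabin 4 (new)  [load 7/18]
  6 → cabin 3  [load 18/18]
4 cabins opened.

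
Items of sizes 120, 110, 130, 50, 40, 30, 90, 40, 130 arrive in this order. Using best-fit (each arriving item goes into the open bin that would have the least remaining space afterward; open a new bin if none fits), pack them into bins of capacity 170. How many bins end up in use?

  120 → bin 1 (new)  [load 120/170]
  110 → bin 2 (new)  [load 110/170]
  130 → bin 3 (new)  [load 130/170]
  50 → bin 1  [load 170/170]
  40 → bin 3  [load 170/170]
  30 → bin 2  [load 140/170]
  90 → bin 4 (new)  [load 90/170]
  40 → bin 4  [load 130/170]
  130 → bin 5 (new)  [load 130/170]
5 bins opened.

5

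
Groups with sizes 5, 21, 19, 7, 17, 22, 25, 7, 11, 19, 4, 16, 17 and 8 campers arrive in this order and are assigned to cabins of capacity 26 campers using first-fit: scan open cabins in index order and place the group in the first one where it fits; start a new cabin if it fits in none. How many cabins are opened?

9

  5 → cabin 1 (new)  [load 5/26]
  21 → cabin 1  [load 26/26]
  19 → cabin 2 (new)  [load 19/26]
  7 → cabin 2  [load 26/26]
  17 → cabin 3 (new)  [load 17/26]
  22 → cabin 4 (new)  [load 22/26]
  25 → cabin 5 (new)  [load 25/26]
  7 → cabin 3  [load 24/26]
  11 → cabin 6 (new)  [load 11/26]
  19 → cabin 7 (new)  [load 19/26]
  4 → cabin 4  [load 26/26]
  16 → cabin 8 (new)  [load 16/26]
  17 → cabin 9 (new)  [load 17/26]
  8 → cabin 6  [load 19/26]
9 cabins opened.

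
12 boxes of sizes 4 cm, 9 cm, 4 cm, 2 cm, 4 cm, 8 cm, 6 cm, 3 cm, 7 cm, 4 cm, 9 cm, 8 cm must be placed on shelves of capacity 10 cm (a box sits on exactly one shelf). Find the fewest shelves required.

Total = 9 + 9 + 8 + 8 + 7 + 6 + 4 + 4 + 4 + 4 + 3 + 2 = 68 cm.
Lower bound: ⌈68/10⌉ = 7 shelves.
A packing using 8 shelves:
  shelf 1: 9 = 9
  shelf 2: 9 = 9
  shelf 3: 8 + 2 = 10
  shelf 4: 8 = 8
  shelf 5: 7 + 3 = 10
  shelf 6: 6 + 4 = 10
  shelf 7: 4 + 4 = 8
  shelf 8: 4 = 4
No arrangement into 7 shelves stays within capacity, so 8 is optimal.

8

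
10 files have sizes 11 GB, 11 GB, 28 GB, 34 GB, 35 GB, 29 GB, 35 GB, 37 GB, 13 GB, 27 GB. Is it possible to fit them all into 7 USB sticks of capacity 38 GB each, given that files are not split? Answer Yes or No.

No

Total = 260 GB; ⌈260/38⌉ = 7.
The bound of 7 does not rule out 7, but exhaustive search shows no assignment into 7 USB sticks of capacity 38 GB exists — the minimum is 8.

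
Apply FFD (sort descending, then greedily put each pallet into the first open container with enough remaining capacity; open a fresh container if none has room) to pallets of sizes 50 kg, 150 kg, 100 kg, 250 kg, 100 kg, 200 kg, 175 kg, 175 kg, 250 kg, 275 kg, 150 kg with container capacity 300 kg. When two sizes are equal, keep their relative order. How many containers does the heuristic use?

7

Sorted descending: 275, 250, 250, 200, 175, 175, 150, 150, 100, 100, 50.
  275 → container 1 (new)  [load 275/300]
  250 → container 2 (new)  [load 250/300]
  250 → container 3 (new)  [load 250/300]
  200 → container 4 (new)  [load 200/300]
  175 → container 5 (new)  [load 175/300]
  175 → container 6 (new)  [load 175/300]
  150 → container 7 (new)  [load 150/300]
  150 → container 7  [load 300/300]
  100 → container 4  [load 300/300]
  100 → container 5  [load 275/300]
  50 → container 2  [load 300/300]
7 containers opened.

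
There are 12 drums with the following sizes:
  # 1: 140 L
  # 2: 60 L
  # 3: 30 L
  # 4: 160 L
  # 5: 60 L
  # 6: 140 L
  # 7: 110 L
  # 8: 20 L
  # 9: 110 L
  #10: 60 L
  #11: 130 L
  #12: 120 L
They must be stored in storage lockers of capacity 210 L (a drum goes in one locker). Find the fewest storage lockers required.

7

Total = 160 + 140 + 140 + 130 + 120 + 110 + 110 + 60 + 60 + 60 + 30 + 20 = 1140 L.
Lower bound: ⌈1140/210⌉ = 6 storage lockers.
Also, 7 drums each exceed 105 L, and no two of those can share a locker, so at least 7 storage lockers are needed.
A packing using 7 storage lockers:
  locker 1: 160 + 30 + 20 = 210
  locker 2: 140 + 60 = 200
  locker 3: 140 + 60 = 200
  locker 4: 130 + 60 = 190
  locker 5: 120 = 120
  locker 6: 110 = 110
  locker 7: 110 = 110
This matches the lower bound, so 7 is optimal.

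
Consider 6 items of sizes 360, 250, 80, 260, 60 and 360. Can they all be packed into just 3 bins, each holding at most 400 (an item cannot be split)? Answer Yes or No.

Total = 1370; ⌈1370/400⌉ = 4.
At least 4 bins are required, but only 3 are allowed.

No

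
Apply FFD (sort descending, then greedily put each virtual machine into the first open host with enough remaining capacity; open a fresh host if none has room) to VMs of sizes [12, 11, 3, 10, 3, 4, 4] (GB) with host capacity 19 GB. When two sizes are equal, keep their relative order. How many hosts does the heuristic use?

Sorted descending: 12, 11, 10, 4, 4, 3, 3.
  12 → host 1 (new)  [load 12/19]
  11 → host 2 (new)  [load 11/19]
  10 → host 3 (new)  [load 10/19]
  4 → host 1  [load 16/19]
  4 → host 2  [load 15/19]
  3 → host 1  [load 19/19]
  3 → host 2  [load 18/19]
3 hosts opened.

3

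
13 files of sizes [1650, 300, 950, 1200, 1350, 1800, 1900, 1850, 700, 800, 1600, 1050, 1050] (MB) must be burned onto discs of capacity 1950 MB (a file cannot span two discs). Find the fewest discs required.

10

Total = 1900 + 1850 + 1800 + 1650 + 1600 + 1350 + 1200 + 1050 + 1050 + 950 + 800 + 700 + 300 = 16200 MB.
Lower bound: ⌈16200/1950⌉ = 9 discs.
A packing using 10 discs:
  disc 1: 1900 = 1900
  disc 2: 1850 = 1850
  disc 3: 1800 = 1800
  disc 4: 1650 + 300 = 1950
  disc 5: 1600 = 1600
  disc 6: 1350 = 1350
  disc 7: 1200 + 700 = 1900
  disc 8: 1050 + 800 = 1850
  disc 9: 1050 = 1050
  disc 10: 950 = 950
No arrangement into 9 discs stays within capacity, so 10 is optimal.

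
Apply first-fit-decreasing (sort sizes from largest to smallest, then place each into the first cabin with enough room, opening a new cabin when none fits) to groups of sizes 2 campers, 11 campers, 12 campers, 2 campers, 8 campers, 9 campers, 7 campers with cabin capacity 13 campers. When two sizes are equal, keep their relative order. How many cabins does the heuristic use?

5

Sorted descending: 12, 11, 9, 8, 7, 2, 2.
  12 → cabin 1 (new)  [load 12/13]
  11 → cabin 2 (new)  [load 11/13]
  9 → cabin 3 (new)  [load 9/13]
  8 → cabin 4 (new)  [load 8/13]
  7 → cabin 5 (new)  [load 7/13]
  2 → cabin 2  [load 13/13]
  2 → cabin 3  [load 11/13]
5 cabins opened.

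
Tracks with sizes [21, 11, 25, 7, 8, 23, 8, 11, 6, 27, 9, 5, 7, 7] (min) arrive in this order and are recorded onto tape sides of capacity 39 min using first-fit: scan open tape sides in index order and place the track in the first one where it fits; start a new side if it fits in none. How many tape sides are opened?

5

  21 → side 1 (new)  [load 21/39]
  11 → side 1  [load 32/39]
  25 → side 2 (new)  [load 25/39]
  7 → side 1  [load 39/39]
  8 → side 2  [load 33/39]
  23 → side 3 (new)  [load 23/39]
  8 → side 3  [load 31/39]
  11 → side 4 (new)  [load 11/39]
  6 → side 2  [load 39/39]
  27 → side 4  [load 38/39]
  9 → side 5 (new)  [load 9/39]
  5 → side 3  [load 36/39]
  7 → side 5  [load 16/39]
  7 → side 5  [load 23/39]
5 tape sides opened.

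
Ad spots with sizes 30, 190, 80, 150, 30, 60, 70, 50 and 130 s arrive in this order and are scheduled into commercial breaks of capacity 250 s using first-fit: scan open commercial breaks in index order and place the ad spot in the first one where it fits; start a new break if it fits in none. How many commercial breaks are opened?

  30 → break 1 (new)  [load 30/250]
  190 → break 1  [load 220/250]
  80 → break 2 (new)  [load 80/250]
  150 → break 2  [load 230/250]
  30 → break 1  [load 250/250]
  60 → break 3 (new)  [load 60/250]
  70 → break 3  [load 130/250]
  50 → break 3  [load 180/250]
  130 → break 4 (new)  [load 130/250]
4 commercial breaks opened.

4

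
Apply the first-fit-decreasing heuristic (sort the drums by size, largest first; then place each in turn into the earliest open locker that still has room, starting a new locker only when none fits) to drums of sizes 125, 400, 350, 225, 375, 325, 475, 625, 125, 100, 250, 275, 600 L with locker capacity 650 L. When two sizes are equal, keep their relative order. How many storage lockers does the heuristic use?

7

Sorted descending: 625, 600, 475, 400, 375, 350, 325, 275, 250, 225, 125, 125, 100.
  625 → locker 1 (new)  [load 625/650]
  600 → locker 2 (new)  [load 600/650]
  475 → locker 3 (new)  [load 475/650]
  400 → locker 4 (new)  [load 400/650]
  375 → locker 5 (new)  [load 375/650]
  350 → locker 6 (new)  [load 350/650]
  325 → locker 7 (new)  [load 325/650]
  275 → locker 5  [load 650/650]
  250 → locker 4  [load 650/650]
  225 → locker 6  [load 575/650]
  125 → locker 3  [load 600/650]
  125 → locker 7  [load 450/650]
  100 → locker 7  [load 550/650]
7 storage lockers opened.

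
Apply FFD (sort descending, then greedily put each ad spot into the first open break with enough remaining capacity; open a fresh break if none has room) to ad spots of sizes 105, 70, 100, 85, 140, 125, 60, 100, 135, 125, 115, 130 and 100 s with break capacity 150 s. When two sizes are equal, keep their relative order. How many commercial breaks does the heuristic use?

Sorted descending: 140, 135, 130, 125, 125, 115, 105, 100, 100, 100, 85, 70, 60.
  140 → break 1 (new)  [load 140/150]
  135 → break 2 (new)  [load 135/150]
  130 → break 3 (new)  [load 130/150]
  125 → break 4 (new)  [load 125/150]
  125 → break 5 (new)  [load 125/150]
  115 → break 6 (new)  [load 115/150]
  105 → break 7 (new)  [load 105/150]
  100 → break 8 (new)  [load 100/150]
  100 → break 9 (new)  [load 100/150]
  100 → break 10 (new)  [load 100/150]
  85 → break 11 (new)  [load 85/150]
  70 → break 12 (new)  [load 70/150]
  60 → break 11  [load 145/150]
12 commercial breaks opened.

12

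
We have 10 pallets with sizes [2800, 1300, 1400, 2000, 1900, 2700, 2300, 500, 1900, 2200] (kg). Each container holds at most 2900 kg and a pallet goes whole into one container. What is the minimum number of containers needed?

8

Total = 2800 + 2700 + 2300 + 2200 + 2000 + 1900 + 1900 + 1400 + 1300 + 500 = 19000 kg.
Lower bound: ⌈19000/2900⌉ = 7 containers.
A packing using 8 containers:
  container 1: 2800 = 2800
  container 2: 2700 = 2700
  container 3: 2300 + 500 = 2800
  container 4: 2200 = 2200
  container 5: 2000 = 2000
  container 6: 1900 = 1900
  container 7: 1900 = 1900
  container 8: 1400 + 1300 = 2700
No arrangement into 7 containers stays within capacity, so 8 is optimal.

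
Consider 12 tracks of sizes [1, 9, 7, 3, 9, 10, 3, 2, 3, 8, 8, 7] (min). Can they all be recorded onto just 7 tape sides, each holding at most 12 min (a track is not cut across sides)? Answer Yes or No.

Yes

A valid assignment using 7 tape sides:
  side 1: 10 + 2 = 12
  side 2: 9 + 3 = 12
  side 3: 9 + 3 = 12
  side 4: 8 + 3 + 1 = 12
  side 5: 8 = 8
  side 6: 7 = 7
  side 7: 7 = 7
Every load is within 12 min, so 7 tape sides suffice.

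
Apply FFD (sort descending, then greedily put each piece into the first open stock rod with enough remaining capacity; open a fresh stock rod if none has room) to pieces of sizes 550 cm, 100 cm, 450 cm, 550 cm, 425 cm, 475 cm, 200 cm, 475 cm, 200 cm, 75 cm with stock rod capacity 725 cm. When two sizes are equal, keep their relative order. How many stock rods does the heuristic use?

6

Sorted descending: 550, 550, 475, 475, 450, 425, 200, 200, 100, 75.
  550 → stock rod 1 (new)  [load 550/725]
  550 → stock rod 2 (new)  [load 550/725]
  475 → stock rod 3 (new)  [load 475/725]
  475 → stock rod 4 (new)  [load 475/725]
  450 → stock rod 5 (new)  [load 450/725]
  425 → stock rod 6 (new)  [load 425/725]
  200 → stock rod 3  [load 675/725]
  200 → stock rod 4  [load 675/725]
  100 → stock rod 1  [load 650/725]
  75 → stock rod 1  [load 725/725]
6 stock rods opened.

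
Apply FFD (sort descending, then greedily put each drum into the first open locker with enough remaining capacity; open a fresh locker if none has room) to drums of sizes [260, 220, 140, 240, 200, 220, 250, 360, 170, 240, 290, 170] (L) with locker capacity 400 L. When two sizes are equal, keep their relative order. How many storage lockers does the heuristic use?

9

Sorted descending: 360, 290, 260, 250, 240, 240, 220, 220, 200, 170, 170, 140.
  360 → locker 1 (new)  [load 360/400]
  290 → locker 2 (new)  [load 290/400]
  260 → locker 3 (new)  [load 260/400]
  250 → locker 4 (new)  [load 250/400]
  240 → locker 5 (new)  [load 240/400]
  240 → locker 6 (new)  [load 240/400]
  220 → locker 7 (new)  [load 220/400]
  220 → locker 8 (new)  [load 220/400]
  200 → locker 9 (new)  [load 200/400]
  170 → locker 7  [load 390/400]
  170 → locker 8  [load 390/400]
  140 → locker 3  [load 400/400]
9 storage lockers opened.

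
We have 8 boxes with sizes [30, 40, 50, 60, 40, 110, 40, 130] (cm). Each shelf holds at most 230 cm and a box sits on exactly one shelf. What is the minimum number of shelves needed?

3

Total = 130 + 110 + 60 + 50 + 40 + 40 + 40 + 30 = 500 cm.
Lower bound: ⌈500/230⌉ = 3 shelves.
A packing using 3 shelves:
  shelf 1: 130 + 60 + 40 = 230
  shelf 2: 110 + 50 + 40 + 30 = 230
  shelf 3: 40 = 40
This matches the lower bound, so 3 is optimal.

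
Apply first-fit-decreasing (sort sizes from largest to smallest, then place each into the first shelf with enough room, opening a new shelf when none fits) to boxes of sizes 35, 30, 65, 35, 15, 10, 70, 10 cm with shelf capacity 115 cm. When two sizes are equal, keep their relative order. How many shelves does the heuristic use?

Sorted descending: 70, 65, 35, 35, 30, 15, 10, 10.
  70 → shelf 1 (new)  [load 70/115]
  65 → shelf 2 (new)  [load 65/115]
  35 → shelf 1  [load 105/115]
  35 → shelf 2  [load 100/115]
  30 → shelf 3 (new)  [load 30/115]
  15 → shelf 2  [load 115/115]
  10 → shelf 1  [load 115/115]
  10 → shelf 3  [load 40/115]
3 shelves opened.

3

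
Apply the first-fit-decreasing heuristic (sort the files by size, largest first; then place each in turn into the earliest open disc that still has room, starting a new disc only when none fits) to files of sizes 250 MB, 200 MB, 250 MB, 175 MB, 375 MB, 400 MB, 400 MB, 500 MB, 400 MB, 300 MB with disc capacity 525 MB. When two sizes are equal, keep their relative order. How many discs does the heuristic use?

8

Sorted descending: 500, 400, 400, 400, 375, 300, 250, 250, 200, 175.
  500 → disc 1 (new)  [load 500/525]
  400 → disc 2 (new)  [load 400/525]
  400 → disc 3 (new)  [load 400/525]
  400 → disc 4 (new)  [load 400/525]
  375 → disc 5 (new)  [load 375/525]
  300 → disc 6 (new)  [load 300/525]
  250 → disc 7 (new)  [load 250/525]
  250 → disc 7  [load 500/525]
  200 → disc 6  [load 500/525]
  175 → disc 8 (new)  [load 175/525]
8 discs opened.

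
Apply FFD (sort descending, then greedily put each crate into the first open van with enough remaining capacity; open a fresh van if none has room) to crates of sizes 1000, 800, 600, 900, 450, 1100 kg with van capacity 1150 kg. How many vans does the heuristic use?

5

Sorted descending: 1100, 1000, 900, 800, 600, 450.
  1100 → van 1 (new)  [load 1100/1150]
  1000 → van 2 (new)  [load 1000/1150]
  900 → van 3 (new)  [load 900/1150]
  800 → van 4 (new)  [load 800/1150]
  600 → van 5 (new)  [load 600/1150]
  450 → van 5  [load 1050/1150]
5 vans opened.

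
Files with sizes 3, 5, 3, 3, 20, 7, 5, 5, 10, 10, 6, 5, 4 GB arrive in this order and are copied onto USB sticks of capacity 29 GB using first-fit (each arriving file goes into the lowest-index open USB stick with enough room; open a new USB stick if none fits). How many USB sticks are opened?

4

  3 → USB stick 1 (new)  [load 3/29]
  5 → USB stick 1  [load 8/29]
  3 → USB stick 1  [load 11/29]
  3 → USB stick 1  [load 14/29]
  20 → USB stick 2 (new)  [load 20/29]
  7 → USB stick 1  [load 21/29]
  5 → USB stick 1  [load 26/29]
  5 → USB stick 2  [load 25/29]
  10 → USB stick 3 (new)  [load 10/29]
  10 → USB stick 3  [load 20/29]
  6 → USB stick 3  [load 26/29]
  5 → USB stick 4 (new)  [load 5/29]
  4 → USB stick 2  [load 29/29]
4 USB sticks opened.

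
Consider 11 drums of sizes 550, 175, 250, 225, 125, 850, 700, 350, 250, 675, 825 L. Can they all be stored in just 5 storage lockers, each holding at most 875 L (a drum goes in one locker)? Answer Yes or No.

No

Total = 4975 L; ⌈4975/875⌉ = 6.
At least 6 storage lockers are required, but only 5 are allowed.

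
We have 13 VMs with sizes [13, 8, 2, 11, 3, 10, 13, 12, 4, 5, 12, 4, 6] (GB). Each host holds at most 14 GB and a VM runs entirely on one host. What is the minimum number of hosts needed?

Total = 13 + 13 + 12 + 12 + 11 + 10 + 8 + 6 + 5 + 4 + 4 + 3 + 2 = 103 GB.
Lower bound: ⌈103/14⌉ = 8 hosts.
A packing using 8 hosts:
  host 1: 13 = 13
  host 2: 13 = 13
  host 3: 12 + 2 = 14
  host 4: 12 = 12
  host 5: 11 + 3 = 14
  host 6: 10 + 4 = 14
  host 7: 8 + 6 = 14
  host 8: 5 + 4 = 9
This matches the lower bound, so 8 is optimal.

8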